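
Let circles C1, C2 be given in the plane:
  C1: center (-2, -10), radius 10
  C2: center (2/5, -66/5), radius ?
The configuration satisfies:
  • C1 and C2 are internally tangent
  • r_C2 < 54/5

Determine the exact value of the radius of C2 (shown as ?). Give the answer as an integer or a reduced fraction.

6

1. [int C1,C2]  r_C2² − 20r_C2 + 84 = 0  ⇒  r_C2 = 6 or 14
2. given r_C2 < 54/5: keep 6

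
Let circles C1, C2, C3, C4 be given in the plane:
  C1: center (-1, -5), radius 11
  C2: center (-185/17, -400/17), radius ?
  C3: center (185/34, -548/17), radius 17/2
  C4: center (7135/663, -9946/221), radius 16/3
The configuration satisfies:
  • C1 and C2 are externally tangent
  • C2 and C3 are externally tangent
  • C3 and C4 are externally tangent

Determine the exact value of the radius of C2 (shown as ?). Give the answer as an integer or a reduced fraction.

10

1. [ext C1·C2]  r_C2² + 22r_C2 − 320 = 0  ⇒  r_C2 = 10 (r>0 drops 1)
2. [ext C2·C3]  r_C2² + 17r_C2 − 270 = 0  ⇒  r_C2 = 10 (r>0 drops 1)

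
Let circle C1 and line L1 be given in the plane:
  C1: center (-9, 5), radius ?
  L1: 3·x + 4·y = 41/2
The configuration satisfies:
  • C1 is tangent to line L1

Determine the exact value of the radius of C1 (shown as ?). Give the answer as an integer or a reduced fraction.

11/2

1. [C1‖L1]  r_C1² − 121/4 = 0  ⇒  r_C1 = 11/2 (r>0 drops 1)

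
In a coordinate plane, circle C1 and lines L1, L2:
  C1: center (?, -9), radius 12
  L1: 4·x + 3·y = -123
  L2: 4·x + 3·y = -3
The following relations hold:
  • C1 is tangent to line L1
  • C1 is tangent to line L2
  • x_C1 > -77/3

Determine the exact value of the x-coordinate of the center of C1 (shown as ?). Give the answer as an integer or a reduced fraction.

1. [C1‖L1]  x_C1² + 48x_C1 + 351 = 0  ⇒  x_C1 = -39 or -9
2. [C1‖L2]  x_C1² − 12x_C1 − 189 = 0  ⇒  x_C1 = -9 or 21

-9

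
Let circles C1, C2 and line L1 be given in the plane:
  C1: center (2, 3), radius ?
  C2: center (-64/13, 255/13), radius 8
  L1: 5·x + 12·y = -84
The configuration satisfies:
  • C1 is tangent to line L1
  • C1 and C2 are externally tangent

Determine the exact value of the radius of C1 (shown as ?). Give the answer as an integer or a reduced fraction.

10

1. [C1‖L1]  r_C1² − 100 = 0  ⇒  r_C1 = 10 (r>0 drops 1)
2. [ext C1·C2]  r_C1² + 16r_C1 − 260 = 0  ⇒  r_C1 = 10 (r>0 drops 1)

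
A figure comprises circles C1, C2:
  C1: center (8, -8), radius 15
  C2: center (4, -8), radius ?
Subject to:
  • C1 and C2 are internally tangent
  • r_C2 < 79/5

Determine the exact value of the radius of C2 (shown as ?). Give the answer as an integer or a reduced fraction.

1. [int C1,C2]  r_C2² − 30r_C2 + 209 = 0  ⇒  r_C2 = 11 or 19
2. given r_C2 < 79/5: keep 11

11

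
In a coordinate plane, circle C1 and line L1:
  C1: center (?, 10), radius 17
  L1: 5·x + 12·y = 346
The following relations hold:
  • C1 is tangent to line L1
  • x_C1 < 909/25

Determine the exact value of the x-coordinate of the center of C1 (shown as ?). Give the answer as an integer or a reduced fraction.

1

1. [C1‖L1]  x_C1² − (452/5)x_C1 + 447/5 = 0  ⇒  x_C1 = 1 or 447/5
2. given x_C1 < 909/25: keep 1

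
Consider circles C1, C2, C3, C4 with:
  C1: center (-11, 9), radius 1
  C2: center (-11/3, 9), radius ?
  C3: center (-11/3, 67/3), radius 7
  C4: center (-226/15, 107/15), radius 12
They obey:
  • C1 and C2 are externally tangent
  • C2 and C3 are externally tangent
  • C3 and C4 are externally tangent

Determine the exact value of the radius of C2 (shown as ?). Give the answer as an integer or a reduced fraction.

19/3

1. [ext C1·C2]  r_C2² + 2r_C2 − 475/9 = 0  ⇒  r_C2 = 19/3 (r>0 drops 1)
2. [ext C2·C3]  r_C2² + 14r_C2 − 1159/9 = 0  ⇒  r_C2 = 19/3 (r>0 drops 1)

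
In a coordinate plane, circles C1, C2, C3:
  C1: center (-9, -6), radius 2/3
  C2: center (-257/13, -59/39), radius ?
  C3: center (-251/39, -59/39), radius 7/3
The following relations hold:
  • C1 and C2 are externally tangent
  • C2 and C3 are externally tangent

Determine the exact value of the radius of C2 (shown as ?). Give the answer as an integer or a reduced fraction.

11

1. [ext C1·C2]  r_C2² + (4/3)r_C2 − 407/3 = 0  ⇒  r_C2 = 11 (r>0 drops 1)
2. [ext C2·C3]  r_C2² + (14/3)r_C2 − 517/3 = 0  ⇒  r_C2 = 11 (r>0 drops 1)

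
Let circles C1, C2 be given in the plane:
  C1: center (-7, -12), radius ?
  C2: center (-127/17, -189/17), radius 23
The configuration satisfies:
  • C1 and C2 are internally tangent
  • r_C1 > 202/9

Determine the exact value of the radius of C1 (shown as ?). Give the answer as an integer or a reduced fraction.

24

1. [int C1,C2]  r_C1² − 46r_C1 + 528 = 0  ⇒  r_C1 = 22 or 24
2. given r_C1 > 202/9: keep 24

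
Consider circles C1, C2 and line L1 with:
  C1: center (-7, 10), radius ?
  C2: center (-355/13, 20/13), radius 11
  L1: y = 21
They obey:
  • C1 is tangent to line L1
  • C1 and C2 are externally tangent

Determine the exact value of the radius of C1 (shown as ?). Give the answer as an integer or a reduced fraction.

11

1. [C1‖L1]  r_C1² − 121 = 0  ⇒  r_C1 = 11 (r>0 drops 1)
2. [ext C1·C2]  r_C1² + 22r_C1 − 363 = 0  ⇒  r_C1 = 11 (r>0 drops 1)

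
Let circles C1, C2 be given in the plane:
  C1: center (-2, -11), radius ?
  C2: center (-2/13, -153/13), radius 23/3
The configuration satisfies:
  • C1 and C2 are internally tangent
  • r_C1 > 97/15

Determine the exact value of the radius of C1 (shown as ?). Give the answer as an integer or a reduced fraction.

29/3

1. [int C1,C2]  r_C1² − (46/3)r_C1 + 493/9 = 0  ⇒  r_C1 = 17/3 or 29/3
2. given r_C1 > 97/15: keep 29/3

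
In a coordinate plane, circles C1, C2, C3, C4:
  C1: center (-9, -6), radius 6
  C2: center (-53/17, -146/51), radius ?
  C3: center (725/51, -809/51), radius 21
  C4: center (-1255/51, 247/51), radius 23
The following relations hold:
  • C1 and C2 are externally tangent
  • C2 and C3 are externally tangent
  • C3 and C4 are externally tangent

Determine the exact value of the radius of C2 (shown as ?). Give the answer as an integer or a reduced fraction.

1. [ext C1·C2]  r_C2² + 12r_C2 − 76/9 = 0  ⇒  r_C2 = 2/3 (r>0 drops 1)
2. [ext C2·C3]  r_C2² + 42r_C2 − 256/9 = 0  ⇒  r_C2 = 2/3 (r>0 drops 1)

2/3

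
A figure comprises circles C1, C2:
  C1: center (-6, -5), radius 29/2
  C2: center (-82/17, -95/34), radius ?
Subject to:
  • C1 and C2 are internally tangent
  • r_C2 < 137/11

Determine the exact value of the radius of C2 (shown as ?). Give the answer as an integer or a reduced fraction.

1. [int C1,C2]  r_C2² − 29r_C2 + 204 = 0  ⇒  r_C2 = 12 or 17
2. given r_C2 < 137/11: keep 12

12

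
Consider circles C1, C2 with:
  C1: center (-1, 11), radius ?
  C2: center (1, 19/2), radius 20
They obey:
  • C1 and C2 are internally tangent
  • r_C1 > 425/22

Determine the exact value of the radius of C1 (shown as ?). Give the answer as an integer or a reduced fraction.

45/2

1. [int C1,C2]  r_C1² − 40r_C1 + 1575/4 = 0  ⇒  r_C1 = 35/2 or 45/2
2. given r_C1 > 425/22: keep 45/2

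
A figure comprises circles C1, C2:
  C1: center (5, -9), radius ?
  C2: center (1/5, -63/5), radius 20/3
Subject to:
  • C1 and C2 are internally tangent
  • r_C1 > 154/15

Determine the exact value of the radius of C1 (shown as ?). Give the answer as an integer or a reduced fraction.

1. [int C1,C2]  r_C1² − (40/3)r_C1 + 76/9 = 0  ⇒  r_C1 = 2/3 or 38/3
2. given r_C1 > 154/15: keep 38/3

38/3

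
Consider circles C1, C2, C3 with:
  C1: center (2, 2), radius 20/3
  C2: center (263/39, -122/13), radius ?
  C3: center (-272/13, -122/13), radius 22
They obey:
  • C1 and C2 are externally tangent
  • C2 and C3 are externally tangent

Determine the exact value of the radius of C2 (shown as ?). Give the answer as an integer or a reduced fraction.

17/3

1. [ext C1·C2]  r_C2² + (40/3)r_C2 − 323/3 = 0  ⇒  r_C2 = 17/3 (r>0 drops 1)
2. [ext C2·C3]  r_C2² + 44r_C2 − 2533/9 = 0  ⇒  r_C2 = 17/3 (r>0 drops 1)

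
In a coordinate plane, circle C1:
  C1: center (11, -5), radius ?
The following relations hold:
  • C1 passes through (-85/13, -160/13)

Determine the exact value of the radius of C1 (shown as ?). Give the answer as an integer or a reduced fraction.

1. [C1∋P]  r_C1² − 361 = 0  ⇒  r_C1 = 19 (r>0 drops 1)

19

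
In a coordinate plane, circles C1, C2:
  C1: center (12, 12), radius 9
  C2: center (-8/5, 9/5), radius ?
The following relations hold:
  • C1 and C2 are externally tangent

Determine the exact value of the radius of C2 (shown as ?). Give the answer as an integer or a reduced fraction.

1. [ext C1·C2]  r_C2² + 18r_C2 − 208 = 0  ⇒  r_C2 = 8 (r>0 drops 1)

8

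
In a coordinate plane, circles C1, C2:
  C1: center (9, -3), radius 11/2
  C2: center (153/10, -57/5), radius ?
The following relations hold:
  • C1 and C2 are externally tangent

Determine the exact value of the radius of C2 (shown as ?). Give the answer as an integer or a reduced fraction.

1. [ext C1·C2]  r_C2² + 11r_C2 − 80 = 0  ⇒  r_C2 = 5 (r>0 drops 1)

5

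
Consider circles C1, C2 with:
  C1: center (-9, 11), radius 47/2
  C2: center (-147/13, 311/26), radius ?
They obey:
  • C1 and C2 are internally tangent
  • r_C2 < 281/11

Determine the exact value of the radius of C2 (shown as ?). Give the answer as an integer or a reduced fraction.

1. [int C1,C2]  r_C2² − 47r_C2 + 546 = 0  ⇒  r_C2 = 21 or 26
2. given r_C2 < 281/11: keep 21

21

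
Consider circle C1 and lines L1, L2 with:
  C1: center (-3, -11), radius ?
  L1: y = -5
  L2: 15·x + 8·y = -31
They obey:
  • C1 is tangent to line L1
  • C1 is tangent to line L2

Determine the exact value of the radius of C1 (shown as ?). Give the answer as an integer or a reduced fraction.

1. [C1‖L1]  r_C1² − 36 = 0  ⇒  r_C1 = 6 (r>0 drops 1)
2. [C1‖L2]  r_C1² − 36 = 0  ⇒  r_C1 = 6 (r>0 drops 1)

6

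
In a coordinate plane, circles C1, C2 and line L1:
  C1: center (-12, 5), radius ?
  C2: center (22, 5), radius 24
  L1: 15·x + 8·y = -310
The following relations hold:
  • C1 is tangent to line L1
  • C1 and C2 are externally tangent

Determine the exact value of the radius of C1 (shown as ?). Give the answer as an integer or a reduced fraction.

10

1. [C1‖L1]  r_C1² − 100 = 0  ⇒  r_C1 = 10 (r>0 drops 1)
2. [ext C1·C2]  r_C1² + 48r_C1 − 580 = 0  ⇒  r_C1 = 10 (r>0 drops 1)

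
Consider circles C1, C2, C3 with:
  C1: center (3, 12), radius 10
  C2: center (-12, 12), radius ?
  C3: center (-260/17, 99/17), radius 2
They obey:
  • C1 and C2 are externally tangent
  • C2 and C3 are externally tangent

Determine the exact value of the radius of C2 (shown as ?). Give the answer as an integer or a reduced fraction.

5

1. [ext C1·C2]  r_C2² + 20r_C2 − 125 = 0  ⇒  r_C2 = 5 (r>0 drops 1)
2. [ext C2·C3]  r_C2² + 4r_C2 − 45 = 0  ⇒  r_C2 = 5 (r>0 drops 1)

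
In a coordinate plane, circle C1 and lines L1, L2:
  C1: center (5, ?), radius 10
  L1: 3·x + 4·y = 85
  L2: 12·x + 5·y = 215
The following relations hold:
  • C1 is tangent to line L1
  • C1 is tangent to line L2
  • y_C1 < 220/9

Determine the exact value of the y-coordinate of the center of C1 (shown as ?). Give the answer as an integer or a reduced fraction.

1. [C1‖L1]  y_C1² − 35y_C1 + 150 = 0  ⇒  y_C1 = 5 or 30
2. [C1‖L2]  y_C1² − 62y_C1 + 285 = 0  ⇒  y_C1 = 5 or 57

5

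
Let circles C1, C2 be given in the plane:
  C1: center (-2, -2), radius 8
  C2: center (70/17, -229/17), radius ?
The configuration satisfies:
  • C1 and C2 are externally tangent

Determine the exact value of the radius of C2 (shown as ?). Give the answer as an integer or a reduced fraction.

5

1. [ext C1·C2]  r_C2² + 16r_C2 − 105 = 0  ⇒  r_C2 = 5 (r>0 drops 1)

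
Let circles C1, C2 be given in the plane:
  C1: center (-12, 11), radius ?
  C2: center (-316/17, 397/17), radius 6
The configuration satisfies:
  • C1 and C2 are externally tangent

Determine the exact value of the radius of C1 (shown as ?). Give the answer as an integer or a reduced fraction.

8

1. [ext C1·C2]  r_C1² + 12r_C1 − 160 = 0  ⇒  r_C1 = 8 (r>0 drops 1)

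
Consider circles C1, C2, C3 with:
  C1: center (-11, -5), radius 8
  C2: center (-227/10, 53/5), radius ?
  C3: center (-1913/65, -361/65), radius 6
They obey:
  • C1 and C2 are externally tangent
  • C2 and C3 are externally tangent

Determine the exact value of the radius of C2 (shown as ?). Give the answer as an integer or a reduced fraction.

23/2

1. [ext C1·C2]  r_C2² + 16r_C2 − 1265/4 = 0  ⇒  r_C2 = 23/2 (r>0 drops 1)
2. [ext C2·C3]  r_C2² + 12r_C2 − 1081/4 = 0  ⇒  r_C2 = 23/2 (r>0 drops 1)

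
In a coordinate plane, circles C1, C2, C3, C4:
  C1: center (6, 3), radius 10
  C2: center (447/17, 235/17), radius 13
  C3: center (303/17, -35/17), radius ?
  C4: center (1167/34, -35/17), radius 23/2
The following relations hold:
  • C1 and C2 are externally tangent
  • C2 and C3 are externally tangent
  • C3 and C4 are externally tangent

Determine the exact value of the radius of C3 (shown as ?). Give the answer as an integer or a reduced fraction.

5

1. [ext C2·C3]  r_C3² + 26r_C3 − 155 = 0  ⇒  r_C3 = 5 (r>0 drops 1)
2. [ext C3·C4]  r_C3² + 23r_C3 − 140 = 0  ⇒  r_C3 = 5 (r>0 drops 1)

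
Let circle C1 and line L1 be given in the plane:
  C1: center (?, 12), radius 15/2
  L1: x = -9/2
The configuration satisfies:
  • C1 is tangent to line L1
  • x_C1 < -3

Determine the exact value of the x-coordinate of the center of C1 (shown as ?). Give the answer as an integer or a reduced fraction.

1. [C1‖L1]  x_C1² + 9x_C1 − 36 = 0  ⇒  x_C1 = -12 or 3
2. given x_C1 < -3: keep -12

-12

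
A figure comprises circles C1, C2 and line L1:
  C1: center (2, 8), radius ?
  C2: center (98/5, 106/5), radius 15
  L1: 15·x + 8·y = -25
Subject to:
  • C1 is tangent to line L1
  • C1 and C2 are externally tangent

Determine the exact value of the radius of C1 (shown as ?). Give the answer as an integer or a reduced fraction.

7

1. [C1‖L1]  r_C1² − 49 = 0  ⇒  r_C1 = 7 (r>0 drops 1)
2. [ext C1·C2]  r_C1² + 30r_C1 − 259 = 0  ⇒  r_C1 = 7 (r>0 drops 1)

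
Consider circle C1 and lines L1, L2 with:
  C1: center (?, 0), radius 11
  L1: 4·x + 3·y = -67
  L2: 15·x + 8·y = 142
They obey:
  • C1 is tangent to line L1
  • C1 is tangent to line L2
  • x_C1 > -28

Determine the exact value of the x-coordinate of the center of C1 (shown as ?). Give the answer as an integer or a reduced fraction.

1. [C1‖L1]  x_C1² + (67/2)x_C1 + 183/2 = 0  ⇒  x_C1 = -61/2 or -3
2. [C1‖L2]  x_C1² − (284/15)x_C1 − 329/5 = 0  ⇒  x_C1 = -3 or 329/15

-3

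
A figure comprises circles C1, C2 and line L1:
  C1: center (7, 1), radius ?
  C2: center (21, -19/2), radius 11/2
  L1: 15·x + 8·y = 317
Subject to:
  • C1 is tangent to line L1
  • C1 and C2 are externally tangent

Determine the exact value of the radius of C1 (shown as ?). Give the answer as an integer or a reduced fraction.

1. [C1‖L1]  r_C1² − 144 = 0  ⇒  r_C1 = 12 (r>0 drops 1)
2. [ext C1·C2]  r_C1² + 11r_C1 − 276 = 0  ⇒  r_C1 = 12 (r>0 drops 1)

12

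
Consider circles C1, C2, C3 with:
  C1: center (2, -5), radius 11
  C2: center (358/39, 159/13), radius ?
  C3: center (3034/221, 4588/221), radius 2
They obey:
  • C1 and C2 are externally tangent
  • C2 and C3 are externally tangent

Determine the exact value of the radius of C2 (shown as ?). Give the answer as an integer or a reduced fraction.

23/3

1. [ext C1·C2]  r_C2² + 22r_C2 − 2047/9 = 0  ⇒  r_C2 = 23/3 (r>0 drops 1)
2. [ext C2·C3]  r_C2² + 4r_C2 − 805/9 = 0  ⇒  r_C2 = 23/3 (r>0 drops 1)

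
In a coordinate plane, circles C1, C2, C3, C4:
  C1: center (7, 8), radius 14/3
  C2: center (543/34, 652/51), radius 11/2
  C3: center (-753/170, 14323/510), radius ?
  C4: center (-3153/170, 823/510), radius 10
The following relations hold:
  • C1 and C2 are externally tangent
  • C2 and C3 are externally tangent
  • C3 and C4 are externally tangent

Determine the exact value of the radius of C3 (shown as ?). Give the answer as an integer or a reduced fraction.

1. [ext C2·C3]  r_C3² + 11r_C3 − 620 = 0  ⇒  r_C3 = 20 (r>0 drops 1)
2. [ext C3·C4]  r_C3² + 20r_C3 − 800 = 0  ⇒  r_C3 = 20 (r>0 drops 1)

20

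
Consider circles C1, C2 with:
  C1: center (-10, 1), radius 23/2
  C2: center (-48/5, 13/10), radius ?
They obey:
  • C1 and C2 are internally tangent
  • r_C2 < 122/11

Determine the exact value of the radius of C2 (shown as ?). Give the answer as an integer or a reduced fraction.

11

1. [int C1,C2]  r_C2² − 23r_C2 + 132 = 0  ⇒  r_C2 = 11 or 12
2. given r_C2 < 122/11: keep 11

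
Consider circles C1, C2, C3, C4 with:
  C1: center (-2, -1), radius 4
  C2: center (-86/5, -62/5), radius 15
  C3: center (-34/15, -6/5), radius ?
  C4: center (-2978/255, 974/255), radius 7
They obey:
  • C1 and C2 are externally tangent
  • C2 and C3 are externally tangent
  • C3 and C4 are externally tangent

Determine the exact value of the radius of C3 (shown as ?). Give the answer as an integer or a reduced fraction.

1. [ext C2·C3]  r_C3² + 30r_C3 − 1111/9 = 0  ⇒  r_C3 = 11/3 (r>0 drops 1)
2. [ext C3·C4]  r_C3² + 14r_C3 − 583/9 = 0  ⇒  r_C3 = 11/3 (r>0 drops 1)

11/3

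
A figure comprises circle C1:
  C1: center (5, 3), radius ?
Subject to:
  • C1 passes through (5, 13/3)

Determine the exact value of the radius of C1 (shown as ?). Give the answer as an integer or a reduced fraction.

4/3

1. [C1∋P]  r_C1² − 16/9 = 0  ⇒  r_C1 = 4/3 (r>0 drops 1)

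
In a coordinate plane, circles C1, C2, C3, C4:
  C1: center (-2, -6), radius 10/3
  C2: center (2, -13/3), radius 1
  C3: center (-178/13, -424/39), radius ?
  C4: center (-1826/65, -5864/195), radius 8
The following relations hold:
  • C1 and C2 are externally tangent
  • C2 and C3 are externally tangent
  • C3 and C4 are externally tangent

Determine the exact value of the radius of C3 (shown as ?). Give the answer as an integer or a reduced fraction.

1. [ext C2·C3]  r_C3² + 2r_C3 − 288 = 0  ⇒  r_C3 = 16 (r>0 drops 1)
2. [ext C3·C4]  r_C3² + 16r_C3 − 512 = 0  ⇒  r_C3 = 16 (r>0 drops 1)

16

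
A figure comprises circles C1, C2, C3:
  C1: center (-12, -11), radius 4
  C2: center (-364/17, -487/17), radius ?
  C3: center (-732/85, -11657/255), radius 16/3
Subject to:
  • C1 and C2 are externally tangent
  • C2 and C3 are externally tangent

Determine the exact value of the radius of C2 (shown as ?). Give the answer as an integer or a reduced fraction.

1. [ext C1·C2]  r_C2² + 8r_C2 − 384 = 0  ⇒  r_C2 = 16 (r>0 drops 1)
2. [ext C2·C3]  r_C2² + (32/3)r_C2 − 1280/3 = 0  ⇒  r_C2 = 16 (r>0 drops 1)

16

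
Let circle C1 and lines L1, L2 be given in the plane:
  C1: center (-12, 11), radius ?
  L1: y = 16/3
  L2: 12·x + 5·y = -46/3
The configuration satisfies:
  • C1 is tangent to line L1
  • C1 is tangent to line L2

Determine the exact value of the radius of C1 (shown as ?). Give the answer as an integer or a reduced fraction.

17/3

1. [C1‖L1]  r_C1² − 289/9 = 0  ⇒  r_C1 = 17/3 (r>0 drops 1)
2. [C1‖L2]  r_C1² − 289/9 = 0  ⇒  r_C1 = 17/3 (r>0 drops 1)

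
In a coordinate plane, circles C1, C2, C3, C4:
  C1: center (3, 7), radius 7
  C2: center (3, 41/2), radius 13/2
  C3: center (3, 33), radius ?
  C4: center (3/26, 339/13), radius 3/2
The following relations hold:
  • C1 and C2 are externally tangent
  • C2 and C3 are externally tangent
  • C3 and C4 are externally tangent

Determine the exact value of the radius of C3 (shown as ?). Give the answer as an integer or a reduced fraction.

1. [ext C2·C3]  r_C3² + 13r_C3 − 114 = 0  ⇒  r_C3 = 6 (r>0 drops 1)
2. [ext C3·C4]  r_C3² + 3r_C3 − 54 = 0  ⇒  r_C3 = 6 (r>0 drops 1)

6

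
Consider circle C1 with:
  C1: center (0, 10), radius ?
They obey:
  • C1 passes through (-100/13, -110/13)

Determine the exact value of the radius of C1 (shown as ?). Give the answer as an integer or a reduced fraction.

1. [C1∋P]  r_C1² − 400 = 0  ⇒  r_C1 = 20 (r>0 drops 1)

20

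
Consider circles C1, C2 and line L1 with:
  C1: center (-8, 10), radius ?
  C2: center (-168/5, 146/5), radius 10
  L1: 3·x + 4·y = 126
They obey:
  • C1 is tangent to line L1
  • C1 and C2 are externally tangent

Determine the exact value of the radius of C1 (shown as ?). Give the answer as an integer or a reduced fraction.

22

1. [C1‖L1]  r_C1² − 484 = 0  ⇒  r_C1 = 22 (r>0 drops 1)
2. [ext C1·C2]  r_C1² + 20r_C1 − 924 = 0  ⇒  r_C1 = 22 (r>0 drops 1)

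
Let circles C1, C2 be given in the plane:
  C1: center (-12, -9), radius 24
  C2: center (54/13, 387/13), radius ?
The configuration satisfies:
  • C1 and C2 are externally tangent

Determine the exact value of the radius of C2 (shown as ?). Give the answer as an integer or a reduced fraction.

1. [ext C1·C2]  r_C2² + 48r_C2 − 1188 = 0  ⇒  r_C2 = 18 (r>0 drops 1)

18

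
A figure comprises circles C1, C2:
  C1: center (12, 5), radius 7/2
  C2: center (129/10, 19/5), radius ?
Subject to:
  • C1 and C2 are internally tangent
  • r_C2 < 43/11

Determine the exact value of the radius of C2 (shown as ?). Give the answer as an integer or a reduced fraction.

1. [int C1,C2]  r_C2² − 7r_C2 + 10 = 0  ⇒  r_C2 = 2 or 5
2. given r_C2 < 43/11: keep 2

2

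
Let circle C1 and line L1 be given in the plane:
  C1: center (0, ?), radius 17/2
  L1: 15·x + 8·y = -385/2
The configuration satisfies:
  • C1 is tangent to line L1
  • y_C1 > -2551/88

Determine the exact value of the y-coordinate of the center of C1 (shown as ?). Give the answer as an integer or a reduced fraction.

-6

1. [C1‖L1]  y_C1² + (385/8)y_C1 + 1011/4 = 0  ⇒  y_C1 = -337/8 or -6
2. given y_C1 > -2551/88: keep -6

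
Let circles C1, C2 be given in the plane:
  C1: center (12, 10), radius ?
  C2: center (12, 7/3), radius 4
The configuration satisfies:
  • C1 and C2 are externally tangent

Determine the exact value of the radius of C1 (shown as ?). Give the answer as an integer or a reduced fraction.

11/3

1. [ext C1·C2]  r_C1² + 8r_C1 − 385/9 = 0  ⇒  r_C1 = 11/3 (r>0 drops 1)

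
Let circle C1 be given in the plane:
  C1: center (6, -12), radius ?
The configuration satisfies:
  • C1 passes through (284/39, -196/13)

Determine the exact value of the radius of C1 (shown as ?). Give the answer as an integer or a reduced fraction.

1. [C1∋P]  r_C1² − 100/9 = 0  ⇒  r_C1 = 10/3 (r>0 drops 1)

10/3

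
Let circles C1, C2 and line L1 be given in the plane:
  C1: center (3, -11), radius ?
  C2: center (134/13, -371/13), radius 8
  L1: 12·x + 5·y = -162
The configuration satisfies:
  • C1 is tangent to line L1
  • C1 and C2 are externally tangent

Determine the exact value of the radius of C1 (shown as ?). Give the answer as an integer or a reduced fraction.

11

1. [C1‖L1]  r_C1² − 121 = 0  ⇒  r_C1 = 11 (r>0 drops 1)
2. [ext C1·C2]  r_C1² + 16r_C1 − 297 = 0  ⇒  r_C1 = 11 (r>0 drops 1)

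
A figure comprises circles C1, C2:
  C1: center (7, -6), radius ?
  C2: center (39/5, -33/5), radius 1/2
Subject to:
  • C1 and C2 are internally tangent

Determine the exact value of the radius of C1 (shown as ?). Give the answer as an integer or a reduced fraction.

1. [int C1,C2]  r_C1² − 1r_C1 − 3/4 = 0  ⇒  r_C1 = 3/2 (r>0 drops 1)

3/2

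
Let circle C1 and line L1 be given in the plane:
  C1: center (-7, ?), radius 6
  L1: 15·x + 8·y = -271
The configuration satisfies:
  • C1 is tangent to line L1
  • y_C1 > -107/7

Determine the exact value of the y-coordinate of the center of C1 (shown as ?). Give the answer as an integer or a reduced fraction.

-8

1. [C1‖L1]  y_C1² + (83/2)y_C1 + 268 = 0  ⇒  y_C1 = -67/2 or -8
2. given y_C1 > -107/7: keep -8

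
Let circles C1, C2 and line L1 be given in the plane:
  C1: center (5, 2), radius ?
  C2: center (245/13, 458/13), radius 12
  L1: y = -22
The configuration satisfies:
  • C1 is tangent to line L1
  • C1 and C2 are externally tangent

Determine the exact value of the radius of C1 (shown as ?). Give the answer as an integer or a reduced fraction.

24

1. [C1‖L1]  r_C1² − 576 = 0  ⇒  r_C1 = 24 (r>0 drops 1)
2. [ext C1·C2]  r_C1² + 24r_C1 − 1152 = 0  ⇒  r_C1 = 24 (r>0 drops 1)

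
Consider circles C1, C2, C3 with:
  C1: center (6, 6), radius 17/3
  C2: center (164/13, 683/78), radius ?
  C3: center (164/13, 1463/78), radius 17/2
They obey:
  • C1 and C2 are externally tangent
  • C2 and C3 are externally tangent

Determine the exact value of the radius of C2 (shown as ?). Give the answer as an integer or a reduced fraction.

3/2

1. [ext C1·C2]  r_C2² + (34/3)r_C2 − 77/4 = 0  ⇒  r_C2 = 3/2 (r>0 drops 1)
2. [ext C2·C3]  r_C2² + 17r_C2 − 111/4 = 0  ⇒  r_C2 = 3/2 (r>0 drops 1)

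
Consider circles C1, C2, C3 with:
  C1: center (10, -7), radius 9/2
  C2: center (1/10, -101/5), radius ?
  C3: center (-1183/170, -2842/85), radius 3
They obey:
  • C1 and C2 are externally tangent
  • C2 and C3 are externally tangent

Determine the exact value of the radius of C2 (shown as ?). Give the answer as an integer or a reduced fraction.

12

1. [ext C1·C2]  r_C2² + 9r_C2 − 252 = 0  ⇒  r_C2 = 12 (r>0 drops 1)
2. [ext C2·C3]  r_C2² + 6r_C2 − 216 = 0  ⇒  r_C2 = 12 (r>0 drops 1)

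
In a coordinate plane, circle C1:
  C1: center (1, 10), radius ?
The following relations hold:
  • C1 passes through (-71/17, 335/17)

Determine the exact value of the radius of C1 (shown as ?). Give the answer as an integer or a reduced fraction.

1. [C1∋P]  r_C1² − 121 = 0  ⇒  r_C1 = 11 (r>0 drops 1)

11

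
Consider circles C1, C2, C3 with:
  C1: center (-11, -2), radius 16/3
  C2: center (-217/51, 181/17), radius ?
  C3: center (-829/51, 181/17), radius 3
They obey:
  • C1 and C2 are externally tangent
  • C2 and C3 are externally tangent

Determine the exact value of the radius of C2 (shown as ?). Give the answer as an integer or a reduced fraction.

1. [ext C1·C2]  r_C2² + (32/3)r_C2 − 177 = 0  ⇒  r_C2 = 9 (r>0 drops 1)
2. [ext C2·C3]  r_C2² + 6r_C2 − 135 = 0  ⇒  r_C2 = 9 (r>0 drops 1)

9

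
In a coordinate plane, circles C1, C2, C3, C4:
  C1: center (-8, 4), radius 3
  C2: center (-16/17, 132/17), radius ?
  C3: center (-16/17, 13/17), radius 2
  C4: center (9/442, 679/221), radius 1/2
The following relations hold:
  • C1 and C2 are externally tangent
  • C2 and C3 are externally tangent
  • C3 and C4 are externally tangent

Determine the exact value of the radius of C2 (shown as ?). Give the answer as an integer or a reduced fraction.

5

1. [ext C1·C2]  r_C2² + 6r_C2 − 55 = 0  ⇒  r_C2 = 5 (r>0 drops 1)
2. [ext C2·C3]  r_C2² + 4r_C2 − 45 = 0  ⇒  r_C2 = 5 (r>0 drops 1)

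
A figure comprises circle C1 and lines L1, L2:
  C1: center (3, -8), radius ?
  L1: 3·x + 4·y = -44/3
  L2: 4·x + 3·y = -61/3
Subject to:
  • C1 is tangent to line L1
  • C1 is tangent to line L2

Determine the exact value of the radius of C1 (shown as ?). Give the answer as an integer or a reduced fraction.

1. [C1‖L1]  r_C1² − 25/9 = 0  ⇒  r_C1 = 5/3 (r>0 drops 1)
2. [C1‖L2]  r_C1² − 25/9 = 0  ⇒  r_C1 = 5/3 (r>0 drops 1)

5/3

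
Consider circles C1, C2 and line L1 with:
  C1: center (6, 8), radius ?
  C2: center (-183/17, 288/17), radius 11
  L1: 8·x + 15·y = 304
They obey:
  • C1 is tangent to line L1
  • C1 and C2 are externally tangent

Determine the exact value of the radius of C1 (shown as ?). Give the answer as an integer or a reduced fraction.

8

1. [C1‖L1]  r_C1² − 64 = 0  ⇒  r_C1 = 8 (r>0 drops 1)
2. [ext C1·C2]  r_C1² + 22r_C1 − 240 = 0  ⇒  r_C1 = 8 (r>0 drops 1)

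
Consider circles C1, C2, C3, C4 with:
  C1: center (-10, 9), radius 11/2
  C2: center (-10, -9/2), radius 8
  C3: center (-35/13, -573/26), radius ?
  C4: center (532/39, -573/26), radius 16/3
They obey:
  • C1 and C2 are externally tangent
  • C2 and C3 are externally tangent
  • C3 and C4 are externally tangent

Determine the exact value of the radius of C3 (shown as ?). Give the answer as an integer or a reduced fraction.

11

1. [ext C2·C3]  r_C3² + 16r_C3 − 297 = 0  ⇒  r_C3 = 11 (r>0 drops 1)
2. [ext C3·C4]  r_C3² + (32/3)r_C3 − 715/3 = 0  ⇒  r_C3 = 11 (r>0 drops 1)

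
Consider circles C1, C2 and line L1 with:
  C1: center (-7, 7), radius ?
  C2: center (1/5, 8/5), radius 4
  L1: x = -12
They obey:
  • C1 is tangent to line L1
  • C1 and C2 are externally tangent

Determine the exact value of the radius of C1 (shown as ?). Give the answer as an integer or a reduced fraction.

5

1. [C1‖L1]  r_C1² − 25 = 0  ⇒  r_C1 = 5 (r>0 drops 1)
2. [ext C1·C2]  r_C1² + 8r_C1 − 65 = 0  ⇒  r_C1 = 5 (r>0 drops 1)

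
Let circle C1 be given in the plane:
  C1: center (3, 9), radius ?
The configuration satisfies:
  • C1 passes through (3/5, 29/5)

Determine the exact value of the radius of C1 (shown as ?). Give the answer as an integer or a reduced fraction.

4

1. [C1∋P]  r_C1² − 16 = 0  ⇒  r_C1 = 4 (r>0 drops 1)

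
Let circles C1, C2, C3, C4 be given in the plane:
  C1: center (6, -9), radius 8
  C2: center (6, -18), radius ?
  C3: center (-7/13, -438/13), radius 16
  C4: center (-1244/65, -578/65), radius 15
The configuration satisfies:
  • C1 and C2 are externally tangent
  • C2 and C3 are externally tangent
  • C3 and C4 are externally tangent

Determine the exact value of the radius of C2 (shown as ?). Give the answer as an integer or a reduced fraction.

1. [ext C1·C2]  r_C2² + 16r_C2 − 17 = 0  ⇒  r_C2 = 1 (r>0 drops 1)
2. [ext C2·C3]  r_C2² + 32r_C2 − 33 = 0  ⇒  r_C2 = 1 (r>0 drops 1)

1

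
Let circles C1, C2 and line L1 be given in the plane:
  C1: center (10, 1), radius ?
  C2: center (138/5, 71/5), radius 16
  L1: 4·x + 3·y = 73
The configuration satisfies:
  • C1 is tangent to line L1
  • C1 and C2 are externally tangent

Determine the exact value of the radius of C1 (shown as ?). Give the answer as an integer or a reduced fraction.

1. [C1‖L1]  r_C1² − 36 = 0  ⇒  r_C1 = 6 (r>0 drops 1)
2. [ext C1·C2]  r_C1² + 32r_C1 − 228 = 0  ⇒  r_C1 = 6 (r>0 drops 1)

6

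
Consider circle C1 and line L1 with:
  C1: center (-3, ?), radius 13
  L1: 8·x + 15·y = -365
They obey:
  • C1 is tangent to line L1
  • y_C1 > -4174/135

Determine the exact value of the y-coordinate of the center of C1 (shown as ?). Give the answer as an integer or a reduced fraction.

-8

1. [C1‖L1]  y_C1² + (682/15)y_C1 + 4496/15 = 0  ⇒  y_C1 = -562/15 or -8
2. given y_C1 > -4174/135: keep -8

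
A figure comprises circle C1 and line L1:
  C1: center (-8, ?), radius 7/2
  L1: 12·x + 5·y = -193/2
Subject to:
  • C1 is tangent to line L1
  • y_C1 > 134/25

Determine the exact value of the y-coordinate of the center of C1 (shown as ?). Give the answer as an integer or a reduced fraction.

1. [C1‖L1]  y_C1² + (1/5)y_C1 − 414/5 = 0  ⇒  y_C1 = -46/5 or 9
2. given y_C1 > 134/25: keep 9

9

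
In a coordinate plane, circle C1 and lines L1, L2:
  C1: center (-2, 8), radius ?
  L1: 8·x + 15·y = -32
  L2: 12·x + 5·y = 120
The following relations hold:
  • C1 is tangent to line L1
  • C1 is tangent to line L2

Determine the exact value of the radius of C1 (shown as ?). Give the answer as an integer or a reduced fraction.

8

1. [C1‖L1]  r_C1² − 64 = 0  ⇒  r_C1 = 8 (r>0 drops 1)
2. [C1‖L2]  r_C1² − 64 = 0  ⇒  r_C1 = 8 (r>0 drops 1)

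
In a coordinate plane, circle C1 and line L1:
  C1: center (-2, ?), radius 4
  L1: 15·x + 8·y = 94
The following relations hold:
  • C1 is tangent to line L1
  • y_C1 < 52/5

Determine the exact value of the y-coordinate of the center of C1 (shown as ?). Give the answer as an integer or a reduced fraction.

7

1. [C1‖L1]  y_C1² − 31y_C1 + 168 = 0  ⇒  y_C1 = 7 or 24
2. given y_C1 < 52/5: keep 7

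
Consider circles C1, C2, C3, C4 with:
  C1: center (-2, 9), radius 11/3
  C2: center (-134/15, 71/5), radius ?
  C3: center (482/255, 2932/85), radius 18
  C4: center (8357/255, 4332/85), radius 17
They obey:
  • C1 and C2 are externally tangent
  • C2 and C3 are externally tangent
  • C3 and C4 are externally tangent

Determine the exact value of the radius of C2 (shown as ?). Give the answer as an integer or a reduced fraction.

5

1. [ext C1·C2]  r_C2² + (22/3)r_C2 − 185/3 = 0  ⇒  r_C2 = 5 (r>0 drops 1)
2. [ext C2·C3]  r_C2² + 36r_C2 − 205 = 0  ⇒  r_C2 = 5 (r>0 drops 1)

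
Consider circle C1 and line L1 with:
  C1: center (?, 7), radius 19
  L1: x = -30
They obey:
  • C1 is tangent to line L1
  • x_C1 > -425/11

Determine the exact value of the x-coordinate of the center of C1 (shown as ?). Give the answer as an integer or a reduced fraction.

1. [C1‖L1]  x_C1² + 60x_C1 + 539 = 0  ⇒  x_C1 = -49 or -11
2. given x_C1 > -425/11: keep -11

-11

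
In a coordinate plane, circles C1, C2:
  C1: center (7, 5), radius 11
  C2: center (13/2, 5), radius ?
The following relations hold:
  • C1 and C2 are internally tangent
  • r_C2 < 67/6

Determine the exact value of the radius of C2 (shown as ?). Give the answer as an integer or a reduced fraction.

21/2

1. [int C1,C2]  r_C2² − 22r_C2 + 483/4 = 0  ⇒  r_C2 = 21/2 or 23/2
2. given r_C2 < 67/6: keep 21/2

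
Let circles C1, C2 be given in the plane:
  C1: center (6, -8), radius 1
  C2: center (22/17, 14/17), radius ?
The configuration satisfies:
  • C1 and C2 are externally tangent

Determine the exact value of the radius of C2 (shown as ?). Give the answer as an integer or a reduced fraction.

1. [ext C1·C2]  r_C2² + 2r_C2 − 99 = 0  ⇒  r_C2 = 9 (r>0 drops 1)

9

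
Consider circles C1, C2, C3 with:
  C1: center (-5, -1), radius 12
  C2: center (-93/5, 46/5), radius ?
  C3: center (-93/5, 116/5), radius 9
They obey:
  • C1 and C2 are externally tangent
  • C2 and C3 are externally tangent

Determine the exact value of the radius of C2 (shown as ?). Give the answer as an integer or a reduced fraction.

1. [ext C1·C2]  r_C2² + 24r_C2 − 145 = 0  ⇒  r_C2 = 5 (r>0 drops 1)
2. [ext C2·C3]  r_C2² + 18r_C2 − 115 = 0  ⇒  r_C2 = 5 (r>0 drops 1)

5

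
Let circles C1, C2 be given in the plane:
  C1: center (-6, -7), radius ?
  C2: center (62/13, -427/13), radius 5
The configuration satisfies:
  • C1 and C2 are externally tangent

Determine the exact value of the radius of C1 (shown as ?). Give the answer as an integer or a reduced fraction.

1. [ext C1·C2]  r_C1² + 10r_C1 − 759 = 0  ⇒  r_C1 = 23 (r>0 drops 1)

23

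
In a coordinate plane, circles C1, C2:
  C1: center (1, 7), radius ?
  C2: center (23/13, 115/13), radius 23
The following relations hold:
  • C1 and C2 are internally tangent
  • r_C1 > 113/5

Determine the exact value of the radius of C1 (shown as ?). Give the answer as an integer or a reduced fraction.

1. [int C1,C2]  r_C1² − 46r_C1 + 525 = 0  ⇒  r_C1 = 21 or 25
2. given r_C1 > 113/5: keep 25

25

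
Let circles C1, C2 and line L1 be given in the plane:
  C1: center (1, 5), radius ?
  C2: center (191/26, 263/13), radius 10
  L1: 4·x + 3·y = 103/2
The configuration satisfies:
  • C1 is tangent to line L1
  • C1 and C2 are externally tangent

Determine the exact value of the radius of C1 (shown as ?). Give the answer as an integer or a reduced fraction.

1. [C1‖L1]  r_C1² − 169/4 = 0  ⇒  r_C1 = 13/2 (r>0 drops 1)
2. [ext C1·C2]  r_C1² + 20r_C1 − 689/4 = 0  ⇒  r_C1 = 13/2 (r>0 drops 1)

13/2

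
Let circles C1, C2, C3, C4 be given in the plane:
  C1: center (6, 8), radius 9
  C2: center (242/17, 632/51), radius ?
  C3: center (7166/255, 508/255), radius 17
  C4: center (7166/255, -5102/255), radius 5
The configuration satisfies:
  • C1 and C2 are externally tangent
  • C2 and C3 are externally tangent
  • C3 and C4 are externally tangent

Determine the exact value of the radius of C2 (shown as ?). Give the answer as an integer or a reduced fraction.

1. [ext C1·C2]  r_C2² + 18r_C2 − 55/9 = 0  ⇒  r_C2 = 1/3 (r>0 drops 1)
2. [ext C2·C3]  r_C2² + 34r_C2 − 103/9 = 0  ⇒  r_C2 = 1/3 (r>0 drops 1)

1/3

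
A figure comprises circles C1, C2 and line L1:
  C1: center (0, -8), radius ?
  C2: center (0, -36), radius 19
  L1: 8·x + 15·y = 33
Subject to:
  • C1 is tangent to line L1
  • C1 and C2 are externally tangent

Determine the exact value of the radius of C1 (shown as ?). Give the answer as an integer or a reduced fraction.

1. [C1‖L1]  r_C1² − 81 = 0  ⇒  r_C1 = 9 (r>0 drops 1)
2. [ext C1·C2]  r_C1² + 38r_C1 − 423 = 0  ⇒  r_C1 = 9 (r>0 drops 1)

9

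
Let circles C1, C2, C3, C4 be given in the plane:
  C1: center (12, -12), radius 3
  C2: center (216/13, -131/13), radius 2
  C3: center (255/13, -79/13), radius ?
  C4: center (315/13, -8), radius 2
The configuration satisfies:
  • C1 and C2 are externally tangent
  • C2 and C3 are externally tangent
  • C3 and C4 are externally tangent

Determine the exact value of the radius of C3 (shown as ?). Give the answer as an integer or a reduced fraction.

1. [ext C2·C3]  r_C3² + 4r_C3 − 21 = 0  ⇒  r_C3 = 3 (r>0 drops 1)
2. [ext C3·C4]  r_C3² + 4r_C3 − 21 = 0  ⇒  r_C3 = 3 (r>0 drops 1)

3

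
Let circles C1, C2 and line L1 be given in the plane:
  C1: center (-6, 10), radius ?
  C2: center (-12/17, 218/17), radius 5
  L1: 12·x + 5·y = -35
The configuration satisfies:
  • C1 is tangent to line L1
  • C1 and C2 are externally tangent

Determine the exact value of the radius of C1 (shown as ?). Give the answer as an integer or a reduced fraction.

1. [C1‖L1]  r_C1² − 1 = 0  ⇒  r_C1 = 1 (r>0 drops 1)
2. [ext C1·C2]  r_C1² + 10r_C1 − 11 = 0  ⇒  r_C1 = 1 (r>0 drops 1)

1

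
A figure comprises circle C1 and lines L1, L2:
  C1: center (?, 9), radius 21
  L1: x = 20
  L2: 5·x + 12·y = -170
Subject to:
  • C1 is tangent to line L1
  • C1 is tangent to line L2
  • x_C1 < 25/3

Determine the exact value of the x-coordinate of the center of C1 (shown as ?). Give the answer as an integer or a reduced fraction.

1. [C1‖L1]  x_C1² − 40x_C1 − 41 = 0  ⇒  x_C1 = -1 or 41
2. [C1‖L2]  x_C1² + (556/5)x_C1 + 551/5 = 0  ⇒  x_C1 = -551/5 or -1

-1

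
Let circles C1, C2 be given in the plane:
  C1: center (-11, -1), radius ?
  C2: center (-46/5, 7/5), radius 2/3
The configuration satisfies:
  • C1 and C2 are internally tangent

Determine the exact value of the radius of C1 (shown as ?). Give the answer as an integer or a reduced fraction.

11/3

1. [int C1,C2]  r_C1² − (4/3)r_C1 − 77/9 = 0  ⇒  r_C1 = 11/3 (r>0 drops 1)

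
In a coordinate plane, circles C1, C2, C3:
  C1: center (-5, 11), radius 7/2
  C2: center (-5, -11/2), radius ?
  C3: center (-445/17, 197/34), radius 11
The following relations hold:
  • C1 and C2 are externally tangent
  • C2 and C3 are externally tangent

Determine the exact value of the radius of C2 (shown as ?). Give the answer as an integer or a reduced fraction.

1. [ext C1·C2]  r_C2² + 7r_C2 − 260 = 0  ⇒  r_C2 = 13 (r>0 drops 1)
2. [ext C2·C3]  r_C2² + 22r_C2 − 455 = 0  ⇒  r_C2 = 13 (r>0 drops 1)

13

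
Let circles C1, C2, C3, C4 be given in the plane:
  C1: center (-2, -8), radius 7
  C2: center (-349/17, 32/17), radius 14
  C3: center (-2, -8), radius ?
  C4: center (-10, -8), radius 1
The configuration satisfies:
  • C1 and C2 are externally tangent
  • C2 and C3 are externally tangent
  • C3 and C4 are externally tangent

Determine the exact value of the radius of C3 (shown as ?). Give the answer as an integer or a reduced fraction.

7

1. [ext C2·C3]  r_C3² + 28r_C3 − 245 = 0  ⇒  r_C3 = 7 (r>0 drops 1)
2. [ext C3·C4]  r_C3² + 2r_C3 − 63 = 0  ⇒  r_C3 = 7 (r>0 drops 1)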